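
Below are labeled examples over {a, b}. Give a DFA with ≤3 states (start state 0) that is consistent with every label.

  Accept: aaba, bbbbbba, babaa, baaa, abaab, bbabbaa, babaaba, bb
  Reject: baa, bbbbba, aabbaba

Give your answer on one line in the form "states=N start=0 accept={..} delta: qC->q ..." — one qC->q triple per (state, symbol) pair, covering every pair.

State merging on the prefix tree: take the shortest (then alphabetical) example prefix whose next move is undefined and point that move at state 0, else 1, else 2, ...; a target is out if some Accept/Reject pair would then sit in one state with the same input left (inseparable). If every existing state is out, open a new one.
a: 0a undefined. 0a->0: ok.
b: 0b undefined. 0b->0: no, aaba/baa meet in 0. Open state 1: 0b->1.
ba: 1a undefined. 1a->0: no, aaba/baa meet in 0. 1a->1: no, aaba/baa meet in 1. Open state 2: 1a->2.
bb: 1b undefined. 1b->0: no, aaba/bbbbba meet in 2. 1b->1: no, aaba/bbbbba meet in 2. 1b->2: ok.
baa: 2a undefined. 2a->0: no, aaba/aabbaba meet in 2. 2a->1: ok.
bab: 2b undefined. 2b->0: ok.
All examples now run through 3 states with every (state, symbol) defined. Accept strings end in {0,2}, Reject strings end in {1}; accept={0,2}.

states=3 start=0 accept={0,2} delta: 0a->0 0b->1 1a->2 1b->2 2a->1 2b->0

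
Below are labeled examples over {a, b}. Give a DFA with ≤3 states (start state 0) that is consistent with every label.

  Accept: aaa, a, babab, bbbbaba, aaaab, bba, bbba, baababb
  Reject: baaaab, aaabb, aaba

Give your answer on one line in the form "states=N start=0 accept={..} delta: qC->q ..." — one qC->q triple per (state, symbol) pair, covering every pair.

State merging on the prefix tree: take the shortest (then alphabetical) example prefix whose next move is undefined and point that move at state 0, else 1, else 2, ...; a target is out if some Accept/Reject pair would then sit in one state with the same input left (inseparable). If every existing state is out, open a new one.
a: 0a undefined. 0a->0: ok.
b: 0b undefined. 0b->0: no, aaa/baaaab meet in 0. Open state 1: 0b->1.
ba: 1a undefined. 1a->0: no, aaa/aaba meet in 0. 1a->1: no, aaaab/aaba meet in 1. Open state 2: 1a->2.
bb: 1b undefined. 1b->0: no, aaa/aaabb meet in 0. 1b->1: no, aaaab/aaabb meet in 1. 1b->2: ok.
baa: 2a undefined. 2a->0: no, aaaab/baaaab meet in 1. 2a->1: ok.
bab: 2b undefined. 2b->0: ok.
All examples now run through 3 states with every (state, symbol) defined. Accept strings end in {0,1}, Reject strings end in {2}; accept={0,1}.

states=3 start=0 accept={0,1} delta: 0a->0 0b->1 1a->2 1b->2 2a->1 2b->0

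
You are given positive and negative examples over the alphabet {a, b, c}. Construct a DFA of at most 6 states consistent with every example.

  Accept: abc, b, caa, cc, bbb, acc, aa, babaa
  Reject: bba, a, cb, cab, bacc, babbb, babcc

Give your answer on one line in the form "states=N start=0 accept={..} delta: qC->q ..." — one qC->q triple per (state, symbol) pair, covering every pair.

states=4 start=0 accept={0,2} delta: 0a->1 0b->2 0c->1 1a->2 1b->1 1c->2 2a->2 2b->3 2c->0 3a->1 3b->2 3c->0

Fold the examples into a partial DFA from state 0: repeatedly fix the first undefined (state, symbol) met by the shortest-then-alphabetical prefix, trying targets in increasing order and rejecting any under which an Accept and a Reject string meet in one state with the same remainder; add a state when all current targets are rejected. Accepting states are where Accept strings end.
a: 0a undefined. 0a->0: no, aa/a meet in 0. Open state 1: 0a->1.
b: 0b undefined. 0b->0: no, acc/bacc meet in 1 with "cc" left. 0b->1: no, b/a meet in 1. Open state 2: 0b->2.
c: 0c undefined. 0c->0: no, b/cb meet in 2. 0c->1: ok.
aa: 1a undefined. 1a->0: no, b/cab meet in 2. 1a->1: no, caa/a meet in 1. 1a->2: ok.
ab: 1b undefined. 1b->0: no, abc/a meet in 1. 1b->1: ok.
ac: 1c undefined. 1c->0: no, acc/a meet in 1. 1c->1: no, abc/a meet in 1. 1c->2: ok.
ba: 2a undefined. 2a->0: no, abc/bacc meet in 2. 2a->1: no, caa/a meet in 1. 2a->2: ok.
bb: 2b undefined. 2b->0: no, abc/babcc meet in 2. 2b->1: no, abc/bba meet in 2. 2b->2: no, abc/bba meet in 2. Open state 3: 2b->3.
acc: 2c undefined. 2c->0: ok.
bba: 3a undefined. 3a->0: no, acc/bba meet in 0. 3a->1: ok.
bbb: 3b undefined. 3b->0: no, abc/babbb meet in 2. 3b->1: no, bbb/bba meet in 1. 3b->2: ok.
babc: 3c undefined. 3c->0: ok.
All examples now run through 4 states with every (state, symbol) defined. Accept strings end in {0,2}, Reject strings end in {1,3}; accept={0,2}.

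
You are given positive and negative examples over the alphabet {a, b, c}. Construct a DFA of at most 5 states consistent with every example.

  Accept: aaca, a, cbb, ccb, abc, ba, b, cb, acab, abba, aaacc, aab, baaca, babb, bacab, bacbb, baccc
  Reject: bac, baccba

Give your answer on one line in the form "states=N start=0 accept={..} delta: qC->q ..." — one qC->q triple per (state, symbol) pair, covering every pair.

states=5 start=0 accept={0,1,2} delta: 0a->0 0b->1 0c->0 1a->2 1b->0 1c->0 2a->0 2b->0 2c->3 3a->0 3b->0 3c->4 4a->3 4b->4 4c->0

Grow the machine one transition at a time. Run the examples from 0; the earliest place one falls off (shortest prefix, ties alphabetical) gets sent to the lowest-numbered state that keeps every Accept/Reject pair distinguishable — a pair clashes when both reach the same state with identical unread suffix — and to a fresh state only if none does.
a: 0a undefined. 0a->0: ok.
b: 0b undefined. 0b->0: no, abc/bac meet in 0 with "c" left. Open state 1: 0b->1.
c: 0c undefined. 0c->0: ok.
ba: 1a undefined. 1a->0: no, aaca/bac meet in 0. 1a->1: no, abc/bac meet in 1 with "c" left. Open state 2: 1a->2.
abb: 1b undefined. 1b->0: ok.
abc: 1c undefined. 1c->0: ok.
baa: 2a undefined. 2a->0: ok.
bab: 2b undefined. 2b->0: ok.
bac: 2c undefined. 2c->0: no, aaca/bac meet in 0. 2c->1: no, ccb/bac meet in 1. 2c->2: no, aaca/baccba meet in 0. Open state 3: 2c->3.
baca: 3a undefined. 3a->0: ok.
bacb: 3b undefined. 3b->0: ok.
bacc: 3c undefined. 3c->0: no, ba/baccba meet in 2. 3c->1: no, aaca/baccba meet in 0. 3c->2: no, aaca/baccba meet in 0. 3c->3: no, aaca/baccba meet in 0. Open state 4: 3c->4.
baccb: 4b undefined. 4b->0: no, aaca/baccba meet in 0. 4b->1: no, ba/baccba meet in 2. 4b->2: no, aaca/baccba meet in 0. 4b->3: no, aaca/baccba meet in 0. 4b->4: ok.
baccc: 4c undefined. 4c->0: ok.
baccba: 4a undefined. 4a->0: no, aaca/baccba meet in 0. 4a->1: no, ccb/baccba meet in 1. 4a->2: no, ba/baccba meet in 2. 4a->3: ok.
All examples now run through 5 states with every (state, symbol) defined. Accept strings end in {0,1,2}, Reject strings end in {3}; accept={0,1,2}.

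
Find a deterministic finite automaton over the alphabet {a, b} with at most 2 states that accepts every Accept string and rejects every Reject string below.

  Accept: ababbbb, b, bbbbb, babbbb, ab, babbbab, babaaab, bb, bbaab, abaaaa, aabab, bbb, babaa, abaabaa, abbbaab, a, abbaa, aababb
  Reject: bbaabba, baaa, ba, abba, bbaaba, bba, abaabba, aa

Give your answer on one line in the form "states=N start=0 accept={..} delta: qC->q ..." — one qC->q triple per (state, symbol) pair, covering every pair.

states=2 start=0 accept={1} delta: 0a->1 0b->1 1a->0 1b->1

State merging on the prefix tree: take the shortest (then alphabetical) example prefix whose next move is undefined and point that move at state 0, else 1, else 2, ...; a target is out if some Accept/Reject pair would then sit in one state with the same input left (inseparable). If every existing state is out, open a new one.
a: 0a undefined. 0a->0: no, a/aa meet in 0. Open state 1: 0a->1.
b: 0b undefined. 0b->0: no, a/ba meet in 1. 0b->1: ok.
aa: 1a undefined. 1a->0: ok.
ab: 1b undefined. 1b->0: no, ababbbb/bbaabba meet in 1. 1b->1: ok.
All examples now run through 2 states with every (state, symbol) defined. Accept strings end in {1}, Reject strings end in {0}; accept={1}.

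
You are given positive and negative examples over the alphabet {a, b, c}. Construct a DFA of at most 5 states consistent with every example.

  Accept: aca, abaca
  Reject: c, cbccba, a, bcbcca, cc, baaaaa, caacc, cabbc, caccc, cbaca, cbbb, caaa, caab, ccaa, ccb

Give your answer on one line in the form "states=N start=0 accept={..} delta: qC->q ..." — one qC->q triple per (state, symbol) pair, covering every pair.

states=4 start=0 accept={2} delta: 0a->0 0b->0 0c->1 1a->2 1b->1 1c->3 2a->0 2b->0 2c->0 3a->0 3b->0 3c->0

State merging on the prefix tree: take the shortest (then alphabetical) example prefix whose next move is undefined and point that move at state 0, else 1, else 2, ...; a target is out if some Accept/Reject pair would then sit in one state with the same input left (inseparable). If every existing state is out, open a new one.
a: 0a undefined. 0a->0: ok.
b: 0b undefined. 0b->0: ok.
c: 0c undefined. 0c->0: no, aca/c meet in 0. Open state 1: 0c->1.
ca: 1a undefined. 1a->0: no, aca/a meet in 0. 1a->1: no, aca/c meet in 1. Open state 2: 1a->2.
cb: 1b undefined. 1b->0: no, aca/cbaca meet in 2. 1b->1: ok.
cc: 1c undefined. 1c->0: no, aca/cbccba meet in 2. 1c->1: no, aca/cbccba meet in 2. 1c->2: no, aca/cc meet in 2. Open state 3: 1c->3.
caa: 2a undefined. 2a->0: ok.
cab: 2b undefined. 2b->0: ok.
cac: 2c undefined. 2c->0: ok.
cca: 3a undefined. 3a->0: ok.
ccb: 3b undefined. 3b->0: ok.
cbcc: 3c undefined. 3c->0: ok.
All examples now run through 4 states with every (state, symbol) defined. Accept strings end in {2}, Reject strings end in {0,1,3}; accept={2}.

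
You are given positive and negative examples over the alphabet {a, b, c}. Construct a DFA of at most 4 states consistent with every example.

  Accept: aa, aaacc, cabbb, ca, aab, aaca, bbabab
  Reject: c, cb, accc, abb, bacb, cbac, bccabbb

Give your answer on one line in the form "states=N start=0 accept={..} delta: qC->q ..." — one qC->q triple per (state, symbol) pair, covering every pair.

states=4 start=0 accept={0,1,3} delta: 0a->0 0b->1 0c->2 1a->0 1b->2 1c->1 2a->3 2b->2 2c->0 3a->0 3b->3 3c->2

Grow the machine one transition at a time. Run the examples from 0; the earliest place one falls off (shortest prefix, ties alphabetical) gets sent to the lowest-numbered state that keeps every Accept/Reject pair distinguishable — a pair clashes when both reach the same state with identical unread suffix — and to a fresh state only if none does.
a: 0a undefined. 0a->0: ok.
b: 0b undefined. 0b->0: no, aa/abb meet in 0. Open state 1: 0b->1.
c: 0c undefined. 0c->0: no, aa/c meet in 0. 0c->1: no, aab/c meet in 1. Open state 2: 0c->2.
ba: 1a undefined. 1a->0: ok.
bb: 1b undefined. 1b->0: no, aa/abb meet in 0. 1b->1: no, aab/abb meet in 1. 1b->2: ok.
bc: 1c undefined. 1c->0: no, cabbb/bccabbb meet in 2 with "abbb" left. 1c->1: ok.
ca: 2a undefined. 2a->0: no, cabbb/cb meet in 2 with "b" left. 2a->1: no, bbabab/c meet in 2. 2a->2: no, ca/c meet in 2. Open state 3: 2a->3.
cb: 2b undefined. 2b->0: no, aa/cb meet in 0. 2b->1: no, aab/cb meet in 1. 2b->2: ok.
acc: 2c undefined. 2c->0: ok.
cab: 3b undefined. 3b->0: no, cabbb/c meet in 2. 3b->1: no, cabbb/c meet in 2. 3b->2: no, cabbb/c meet in 2. 3b->3: ok.
cbac: 3c undefined. 3c->0: no, aa/cbac meet in 0. 3c->1: no, aab/cbac meet in 1. 3c->2: ok.
bbaba: 3a undefined. 3a->0: ok.
All examples now run through 4 states with every (state, symbol) defined. Accept strings end in {0,1,3}, Reject strings end in {2}; accept={0,1,3}.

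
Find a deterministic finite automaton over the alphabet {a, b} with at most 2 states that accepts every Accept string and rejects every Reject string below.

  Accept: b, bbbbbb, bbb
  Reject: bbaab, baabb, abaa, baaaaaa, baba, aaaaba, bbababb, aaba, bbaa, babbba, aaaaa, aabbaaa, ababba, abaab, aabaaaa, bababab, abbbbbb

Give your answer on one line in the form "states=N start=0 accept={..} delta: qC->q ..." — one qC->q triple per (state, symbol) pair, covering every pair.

states=2 start=0 accept={0} delta: 0a->1 0b->0 1a->1 1b->1

Fold the examples into a partial DFA from state 0: repeatedly fix the first undefined (state, symbol) met by the shortest-then-alphabetical prefix, trying targets in increasing order and rejecting any under which an Accept and a Reject string meet in one state with the same remainder; add a state when all current targets are rejected. Accepting states are where Accept strings end.
a: 0a undefined. 0a->0: no, bbbbbb/abbbbbb meet in 0 with "bbbbbb" left. Open state 1: 0a->1.
b: 0b undefined. 0b->0: ok.
aa: 1a undefined. 1a->0: no, b/bbaab meet in 0. 1a->1: ok.
ab: 1b undefined. 1b->0: no, b/bbaab meet in 0. 1b->1: ok.
All examples now run through 2 states with every (state, symbol) defined. Accept strings end in {0}, Reject strings end in {1}; accept={0}.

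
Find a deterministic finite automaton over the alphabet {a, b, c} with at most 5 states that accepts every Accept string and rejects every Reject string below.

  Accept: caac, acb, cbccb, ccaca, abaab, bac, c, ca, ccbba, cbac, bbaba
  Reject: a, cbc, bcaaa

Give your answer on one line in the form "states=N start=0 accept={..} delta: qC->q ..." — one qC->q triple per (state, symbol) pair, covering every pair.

State merging on the prefix tree: take the shortest (then alphabetical) example prefix whose next move is undefined and point that move at state 0, else 1, else 2, ...; a target is out if some Accept/Reject pair would then sit in one state with the same input left (inseparable). If every existing state is out, open a new one.
a: 0a undefined. 0a->0: ok.
b: 0b undefined. 0b->0: no, abaab/a meet in 0. Open state 1: 0b->1.
c: 0c undefined. 0c->0: no, caac/a meet in 0. 0c->1: ok.
ba: 1a undefined. 1a->0: no, ca/a meet in 0. 1a->1: ok.
bb: 1b undefined. 1b->0: no, acb/a meet in 0. 1b->1: no, caac/cbc meet in 1 with "c" left. Open state 2: 1b->2.
bc: 1c undefined. 1c->0: no, caac/a meet in 0. 1c->1: no, caac/bcaaa meet in 1. 1c->2: ok.
bba: 2a undefined. 2a->0: ok.
cbc: 2c undefined. 2c->0: ok.
ccb: 2b undefined. 2b->0: ok.
All examples now run through 3 states with every (state, symbol) defined. Accept strings end in {1,2}, Reject strings end in {0}; accept={1,2}.

states=3 start=0 accept={1,2} delta: 0a->0 0b->1 0c->1 1a->1 1b->2 1c->2 2a->0 2b->0 2c->0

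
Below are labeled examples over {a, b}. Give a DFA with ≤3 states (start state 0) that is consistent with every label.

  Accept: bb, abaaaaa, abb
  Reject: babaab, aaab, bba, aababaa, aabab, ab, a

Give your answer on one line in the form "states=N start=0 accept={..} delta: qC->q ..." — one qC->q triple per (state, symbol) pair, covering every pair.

states=3 start=0 accept={2} delta: 0a->0 0b->1 1a->2 1b->2 2a->1 2b->0

State merging on the prefix tree: take the shortest (then alphabetical) example prefix whose next move is undefined and point that move at state 0, else 1, else 2, ...; a target is out if some Accept/Reject pair would then sit in one state with the same input left (inseparable). If every existing state is out, open a new one.
a: 0a undefined. 0a->0: ok.
b: 0b undefined. 0b->0: no, bb/babaab meet in 0. Open state 1: 0b->1.
ba: 1a undefined. 1a->0: no, abaaaaa/aababaa meet in 0. 1a->1: no, bb/aabab meet in 1 with "b" left. Open state 2: 1a->2.
bb: 1b undefined. 1b->0: no, bb/bba meet in 0. 1b->1: no, bb/aaab meet in 1. 1b->2: ok.
bab: 2b undefined. 2b->0: ok.
bba: 2a undefined. 2a->0: no, abaaaaa/bba meet in 0. 2a->1: ok.
All examples now run through 3 states with every (state, symbol) defined. Accept strings end in {2}, Reject strings end in {0,1}; accept={2}.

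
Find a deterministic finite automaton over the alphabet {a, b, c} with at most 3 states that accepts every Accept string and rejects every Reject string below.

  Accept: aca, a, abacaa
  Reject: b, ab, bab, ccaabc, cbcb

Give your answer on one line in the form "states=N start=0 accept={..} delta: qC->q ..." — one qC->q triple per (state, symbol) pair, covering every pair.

states=2 start=0 accept={0} delta: 0a->0 0b->1 0c->0 1a->0 1b->1 1c->1

Grow the machine one transition at a time. Run the examples from 0; the earliest place one falls off (shortest prefix, ties alphabetical) gets sent to the lowest-numbered state that keeps every Accept/Reject pair distinguishable — a pair clashes when both reach the same state with identical unread suffix — and to a fresh state only if none does.
a: 0a undefined. 0a->0: ok.
b: 0b undefined. 0b->0: no, a/b meet in 0. Open state 1: 0b->1.
c: 0c undefined. 0c->0: ok.
ba: 1a undefined. 1a->0: ok.
cbc: 1c undefined. 1c->0: no, aca/ccaabc meet in 0. 1c->1: ok.
cbcb: 1b undefined. 1b->0: no, aca/cbcb meet in 0. 1b->1: ok.
All examples now run through 2 states with every (state, symbol) defined. Accept strings end in {0}, Reject strings end in {1}; accept={0}.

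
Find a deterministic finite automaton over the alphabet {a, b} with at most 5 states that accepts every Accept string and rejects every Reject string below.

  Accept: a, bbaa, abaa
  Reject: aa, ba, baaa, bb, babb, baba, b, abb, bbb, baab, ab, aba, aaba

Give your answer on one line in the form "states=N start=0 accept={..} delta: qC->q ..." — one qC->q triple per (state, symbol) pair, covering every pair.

Fold the examples into a partial DFA from state 0: repeatedly fix the first undefined (state, symbol) met by the shortest-then-alphabetical prefix, trying targets in increasing order and rejecting any under which an Accept and a Reject string meet in one state with the same remainder; add a state when all current targets are rejected. Accepting states are where Accept strings end.
a: 0a undefined. 0a->0: no, a/aa meet in 0. Open state 1: 0a->1.
b: 0b undefined. 0b->0: no, a/ba meet in 1. 0b->1: no, a/b meet in 1. Open state 2: 0b->2.
aa: 1a undefined. 1a->0: ok.
ab: 1b undefined. 1b->0: no, a/aba meet in 1. 1b->1: no, a/abb meet in 1. 1b->2: ok.
ba: 2a undefined. 2a->0: ok.
bb: 2b undefined. 2b->0: no, bbaa/aa meet in 0. 2b->1: no, a/bb meet in 1. 2b->2: ok.
All examples now run through 3 states with every (state, symbol) defined. Accept strings end in {1}, Reject strings end in {0,2}; accept={1}.

states=3 start=0 accept={1} delta: 0a->1 0b->2 1a->0 1b->2 2a->0 2b->2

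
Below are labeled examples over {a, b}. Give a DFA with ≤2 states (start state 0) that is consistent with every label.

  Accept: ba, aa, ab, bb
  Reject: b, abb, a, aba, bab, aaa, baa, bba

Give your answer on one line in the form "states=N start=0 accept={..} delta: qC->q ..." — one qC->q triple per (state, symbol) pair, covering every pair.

State merging on the prefix tree: take the shortest (then alphabetical) example prefix whose next move is undefined and point that move at state 0, else 1, else 2, ...; a target is out if some Accept/Reject pair would then sit in one state with the same input left (inseparable). If every existing state is out, open a new one.
a: 0a undefined. 0a->0: no, ba/aba meet in 0 with "ba" left. Open state 1: 0a->1.
b: 0b undefined. 0b->0: no, ba/a meet in 1. 0b->1: ok.
aa: 1a undefined. 1a->0: ok.
ab: 1b undefined. 1b->0: ok.
All examples now run through 2 states with every (state, symbol) defined. Accept strings end in {0}, Reject strings end in {1}; accept={0}.

states=2 start=0 accept={0} delta: 0a->1 0b->1 1a->0 1b->0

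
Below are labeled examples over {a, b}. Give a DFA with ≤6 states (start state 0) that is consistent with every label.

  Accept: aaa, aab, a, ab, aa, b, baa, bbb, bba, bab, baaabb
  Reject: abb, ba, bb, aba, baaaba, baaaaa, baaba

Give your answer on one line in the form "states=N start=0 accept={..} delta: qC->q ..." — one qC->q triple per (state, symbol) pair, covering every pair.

Grow the machine one transition at a time. Run the examples from 0; the earliest place one falls off (shortest prefix, ties alphabetical) gets sent to the lowest-numbered state that keeps every Accept/Reject pair distinguishable — a pair clashes when both reach the same state with identical unread suffix — and to a fresh state only if none does.
a: 0a undefined. 0a->0: ok.
b: 0b undefined. 0b->0: no, aaa/abb meet in 0. Open state 1: 0b->1.
ba: 1a undefined. 1a->0: no, aaa/ba meet in 0. 1a->1: no, aab/ba meet in 1. Open state 2: 1a->2.
bb: 1b undefined. 1b->0: no, aaa/abb meet in 0. 1b->1: no, aab/abb meet in 1. 1b->2: ok.
baa: 2a undefined. 2a->0: no, aaa/baaaaa meet in 0. 2a->1: no, aab/baaba meet in 1. 2a->2: no, baa/abb meet in 2. Open state 3: 2a->3.
bab: 2b undefined. 2b->0: ok.
baaa: 3a undefined. 3a->0: no, aaa/baaaaa meet in 0. 3a->1: no, baa/baaaba meet in 3. 3a->2: no, aaa/baaaba meet in 0. 3a->3: no, baa/baaaaa meet in 3. Open state 4: 3a->4.
baab: 3b undefined. 3b->0: no, aaa/baaba meet in 0. 3b->1: ok.
baaaa: 4a undefined. 4a->0: no, aaa/baaaaa meet in 0. 4a->1: ok.
baaab: 4b undefined. 4b->0: no, aaa/baaaba meet in 0. 4b->1: no, baaabb/abb meet in 2. 4b->2: no, baa/baaaba meet in 3. 4b->3: ok.
All examples now run through 5 states with every (state, symbol) defined. Accept strings end in {0,1,3}, Reject strings end in {2,4}; accept={0,1,3}.

states=5 start=0 accept={0,1,3} delta: 0a->0 0b->1 1a->2 1b->2 2a->3 2b->0 3a->4 3b->1 4a->1 4b->3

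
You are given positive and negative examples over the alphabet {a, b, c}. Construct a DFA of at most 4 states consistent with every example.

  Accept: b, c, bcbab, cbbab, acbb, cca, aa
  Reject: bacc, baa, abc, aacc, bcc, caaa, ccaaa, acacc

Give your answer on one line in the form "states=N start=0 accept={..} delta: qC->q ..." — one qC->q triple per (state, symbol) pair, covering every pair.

Grow the machine one transition at a time. Run the examples from 0; the earliest place one falls off (shortest prefix, ties alphabetical) gets sent to the lowest-numbered state that keeps every Accept/Reject pair distinguishable — a pair clashes when both reach the same state with identical unread suffix — and to a fresh state only if none does.
a: 0a undefined. 0a->0: ok.
b: 0b undefined. 0b->0: no, b/baa meet in 0. Open state 1: 0b->1.
c: 0c undefined. 0c->0: no, c/aacc meet in 0. 0c->1: ok.
ba: 1a undefined. 1a->0: no, aa/baa meet in 0. 1a->1: no, b/baa meet in 1. Open state 2: 1a->2.
bc: 1c undefined. 1c->0: no, b/bcc meet in 1. 1c->1: no, b/abc meet in 1. 1c->2: no, cca/baa meet in 2 with "a" left. Open state 3: 1c->3.
cb: 1b undefined. 1b->0: ok.
baa: 2a undefined. 2a->0: no, aa/baa meet in 0. 2a->1: no, b/baa meet in 1. 2a->2: ok.
bac: 2c undefined. 2c->0: no, b/bacc meet in 1. 2c->1: ok.
bcb: 3b undefined. 3b->0: ok.
bcc: 3c undefined. 3c->0: no, aa/bcc meet in 0. 3c->1: no, b/bcc meet in 1. 3c->2: ok.
cca: 3a undefined. 3a->0: no, cca/ccaaa meet in 0. 3a->1: ok.
cbbab: 2b undefined. 2b->0: ok.
All examples now run through 4 states with every (state, symbol) defined. Accept strings end in {0,1}, Reject strings end in {2,3}; accept={0,1}.

states=4 start=0 accept={0,1} delta: 0a->0 0b->1 0c->1 1a->2 1b->0 1c->3 2a->2 2b->0 2c->1 3a->1 3b->0 3c->2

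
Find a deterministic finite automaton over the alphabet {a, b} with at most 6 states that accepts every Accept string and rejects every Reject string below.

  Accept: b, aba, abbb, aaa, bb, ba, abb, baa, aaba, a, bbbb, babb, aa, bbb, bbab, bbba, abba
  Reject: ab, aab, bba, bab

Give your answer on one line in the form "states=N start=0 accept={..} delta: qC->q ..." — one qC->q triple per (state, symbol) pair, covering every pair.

Fold the examples into a partial DFA from state 0: repeatedly fix the first undefined (state, symbol) met by the shortest-then-alphabetical prefix, trying targets in increasing order and rejecting any under which an Accept and a Reject string meet in one state with the same remainder; add a state when all current targets are rejected. Accepting states are where Accept strings end.
a: 0a undefined. 0a->0: no, b/ab meet in 0 with "b" left. Open state 1: 0a->1.
b: 0b undefined. 0b->0: no, ba/bba meet in 1. 0b->1: no, aba/bba meet in 1 with "ba" left. Open state 2: 0b->2.
aa: 1a undefined. 1a->0: no, b/aab meet in 2. 1a->1: ok.
ab: 1b undefined. 1b->0: ok.
ba: 2a undefined. 2a->0: no, b/bab meet in 2. 2a->1: ok.
bb: 2b undefined. 2b->0: no, aba/bba meet in 1. 2b->1: no, aba/bba meet in 1. 2b->2: no, aba/bba meet in 1. Open state 3: 2b->3.
bba: 3a undefined. 3a->0: ok.
bbb: 3b undefined. 3b->0: no, bbb/ab meet in 0. 3b->1: no, bbbb/ab meet in 0. 3b->2: ok.
All examples now run through 4 states with every (state, symbol) defined. Accept strings end in {1,2,3}, Reject strings end in {0}; accept={1,2,3}.

states=4 start=0 accept={1,2,3} delta: 0a->1 0b->2 1a->1 1b->0 2a->1 2b->3 3a->0 3b->2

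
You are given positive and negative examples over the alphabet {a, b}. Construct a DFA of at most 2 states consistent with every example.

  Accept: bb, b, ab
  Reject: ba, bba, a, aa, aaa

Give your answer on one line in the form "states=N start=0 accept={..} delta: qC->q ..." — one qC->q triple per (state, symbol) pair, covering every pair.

Fold the examples into a partial DFA from state 0: repeatedly fix the first undefined (state, symbol) met by the shortest-then-alphabetical prefix, trying targets in increasing order and rejecting any under which an Accept and a Reject string meet in one state with the same remainder; add a state when all current targets are rejected. Accepting states are where Accept strings end.
a: 0a undefined. 0a->0: ok.
b: 0b undefined. 0b->0: no, bb/ba meet in 0. Open state 1: 0b->1.
ba: 1a undefined. 1a->0: ok.
bb: 1b undefined. 1b->0: no, bb/ba meet in 0. 1b->1: ok.
All examples now run through 2 states with every (state, symbol) defined. Accept strings end in {1}, Reject strings end in {0}; accept={1}.

states=2 start=0 accept={1} delta: 0a->0 0b->1 1a->0 1b->1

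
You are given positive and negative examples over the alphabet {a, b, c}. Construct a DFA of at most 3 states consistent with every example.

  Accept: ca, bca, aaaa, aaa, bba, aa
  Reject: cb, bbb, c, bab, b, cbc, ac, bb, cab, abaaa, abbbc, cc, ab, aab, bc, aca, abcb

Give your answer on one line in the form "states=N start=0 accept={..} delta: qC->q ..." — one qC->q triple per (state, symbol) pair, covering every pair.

Grow the machine one transition at a time. Run the examples from 0; the earliest place one falls off (shortest prefix, ties alphabetical) gets sent to the lowest-numbered state that keeps every Accept/Reject pair distinguishable — a pair clashes when both reach the same state with identical unread suffix — and to a fresh state only if none does.
a: 0a undefined. 0a->0: no, ca/aca meet in 0 with "ca" left. Open state 1: 0a->1.
b: 0b undefined. 0b->0: ok.
c: 0c undefined. 0c->0: ok.
aa: 1a undefined. 1a->0: no, aaaa/cb meet in 0. 1a->1: ok.
ab: 1b undefined. 1b->0: no, ca/abaaa meet in 1. 1b->1: no, ca/bab meet in 1. Open state 2: 1b->2.
ac: 1c undefined. 1c->0: no, ca/aca meet in 1. 1c->1: no, ca/ac meet in 1. 1c->2: ok.
aba: 2a undefined. 2a->0: no, ca/abaaa meet in 1. 2a->1: no, ca/abaaa meet in 1. 2a->2: ok.
abb: 2b undefined. 2b->0: ok.
abc: 2c undefined. 2c->0: ok.
All examples now run through 3 states with every (state, symbol) defined. Accept strings end in {1}, Reject strings end in {0,2}; accept={1}.

states=3 start=0 accept={1} delta: 0a->1 0b->0 0c->0 1a->1 1b->2 1c->2 2a->2 2b->0 2c->0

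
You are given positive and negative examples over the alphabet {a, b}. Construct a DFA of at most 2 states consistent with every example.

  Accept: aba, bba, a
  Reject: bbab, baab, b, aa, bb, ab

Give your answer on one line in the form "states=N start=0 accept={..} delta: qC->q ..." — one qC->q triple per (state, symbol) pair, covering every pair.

states=2 start=0 accept={1} delta: 0a->1 0b->0 1a->0 1b->0

State merging on the prefix tree: take the shortest (then alphabetical) example prefix whose next move is undefined and point that move at state 0, else 1, else 2, ...; a target is out if some Accept/Reject pair would then sit in one state with the same input left (inseparable). If every existing state is out, open a new one.
a: 0a undefined. 0a->0: no, a/aa meet in 0. Open state 1: 0a->1.
b: 0b undefined. 0b->0: ok.
aa: 1a undefined. 1a->0: ok.
ab: 1b undefined. 1b->0: ok.
All examples now run through 2 states with every (state, symbol) defined. Accept strings end in {1}, Reject strings end in {0}; accept={1}.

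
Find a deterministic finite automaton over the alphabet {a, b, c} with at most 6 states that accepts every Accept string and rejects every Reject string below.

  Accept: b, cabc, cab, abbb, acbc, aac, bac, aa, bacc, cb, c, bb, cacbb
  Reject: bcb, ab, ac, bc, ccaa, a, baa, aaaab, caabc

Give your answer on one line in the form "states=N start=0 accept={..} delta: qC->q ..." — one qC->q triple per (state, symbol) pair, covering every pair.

states=4 start=0 accept={2,3} delta: 0a->1 0b->2 0c->2 1a->3 1b->0 1c->1 2a->3 2b->2 2c->1 3a->0 3b->3 3c->3

Grow the machine one transition at a time. Run the examples from 0; the earliest place one falls off (shortest prefix, ties alphabetical) gets sent to the lowest-numbered state that keeps every Accept/Reject pair distinguishable — a pair clashes when both reach the same state with identical unread suffix — and to a fresh state only if none does.
a: 0a undefined. 0a->0: no, b/ab meet in 0 with "b" left. Open state 1: 0a->1.
b: 0b undefined. 0b->0: no, bac/ac meet in 1 with "c" left. 0b->1: no, b/a meet in 1. Open state 2: 0b->2.
c: 0c undefined. 0c->0: no, cab/ab meet in 1 with "b" left. 0c->1: no, cb/ab meet in 1 with "b" left. 0c->2: ok.
aa: 1a undefined. 1a->0: no, b/aaaab meet in 2. 1a->1: no, aac/ac meet in 1 with "c" left. 1a->2: no, aac/bc meet in 2 with "c" left. Open state 3: 1a->3.
ab: 1b undefined. 1b->0: ok.
ac: 1c undefined. 1c->0: no, acbc/bc meet in 2 with "c" left. 1c->1: ok.
ba: 2a undefined. 2a->0: no, b/caabc meet in 2. 2a->1: no, cab/ab meet in 0. 2a->2: no, b/baa meet in 2. 2a->3: ok.
bb: 2b undefined. 2b->0: no, abbb/ab meet in 0. 2b->1: no, abbb/ac meet in 1. 2b->2: ok.
bc: 2c undefined. 2c->0: no, b/bcb meet in 2. 2c->1: ok.
aaa: 3a undefined. 3a->0: ok.
aac: 3c undefined. 3c->0: no, aac/bcb meet in 0. 3c->1: no, aac/ac meet in 1. 3c->2: no, bacc/ac meet in 1. 3c->3: ok.
cab: 3b undefined. 3b->0: no, cab/bcb meet in 0. 3b->1: no, cabc/ac meet in 1. 3b->2: no, cabc/ac meet in 1. 3b->3: ok.
All examples now run through 4 states with every (state, symbol) defined. Accept strings end in {2,3}, Reject strings end in {0,1}; accept={2,3}.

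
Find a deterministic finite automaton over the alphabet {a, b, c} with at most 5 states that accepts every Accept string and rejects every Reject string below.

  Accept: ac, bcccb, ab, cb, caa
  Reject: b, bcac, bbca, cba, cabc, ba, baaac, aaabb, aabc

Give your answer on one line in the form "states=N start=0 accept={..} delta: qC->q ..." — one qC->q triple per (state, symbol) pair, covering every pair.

states=4 start=0 accept={3} delta: 0a->1 0b->0 0c->1 1a->2 1b->3 1c->3 2a->3 2b->0 2c->0 3a->0 3b->0 3c->1

State merging on the prefix tree: take the shortest (then alphabetical) example prefix whose next move is undefined and point that move at state 0, else 1, else 2, ...; a target is out if some Accept/Reject pair would then sit in one state with the same input left (inseparable). If every existing state is out, open a new one.
a: 0a undefined. 0a->0: no, ab/b meet in 0 with "b" left. Open state 1: 0a->1.
b: 0b undefined. 0b->0: ok.
c: 0c undefined. 0c->0: no, ac/bcac meet in 1 with "c" left. 0c->1: ok.
aa: 1a undefined. 1a->0: no, ac/baaac meet in 1 with "c" left. 1a->1: no, ac/bcac meet in 1 with "c" left. Open state 2: 1a->2.
ab: 1b undefined. 1b->0: no, ab/b meet in 0. 1b->1: no, ab/ba meet in 1. 1b->2: no, ab/bbca meet in 2. Open state 3: 1b->3.
ac: 1c undefined. 1c->0: no, ac/b meet in 0. 1c->1: no, ac/ba meet in 1. 1c->2: no, ac/bbca meet in 2. 1c->3: ok.
aaa: 2a undefined. 2a->0: no, caa/b meet in 0. 2a->1: no, ac/baaac meet in 3. 2a->2: no, caa/bbca meet in 2. 2a->3: ok.
aab: 2b undefined. 2b->0: ok.
cba: 3a undefined. 3a->0: ok.
aaab: 3b undefined. 3b->0: ok.
bcac: 2c undefined. 2c->0: ok.
bccc: 3c undefined. 3c->0: no, bcccb/b meet in 0. 3c->1: ok.
All examples now run through 4 states with every (state, symbol) defined. Accept strings end in {3}, Reject strings end in {0,1,2}; accept={3}.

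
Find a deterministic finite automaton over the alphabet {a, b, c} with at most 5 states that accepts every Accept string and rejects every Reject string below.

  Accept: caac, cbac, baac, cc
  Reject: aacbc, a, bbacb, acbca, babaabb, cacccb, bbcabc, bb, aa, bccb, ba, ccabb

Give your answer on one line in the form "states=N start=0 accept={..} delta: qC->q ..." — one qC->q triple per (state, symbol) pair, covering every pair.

Grow the machine one transition at a time. Run the examples from 0; the earliest place one falls off (shortest prefix, ties alphabetical) gets sent to the lowest-numbered state that keeps every Accept/Reject pair distinguishable — a pair clashes when both reach the same state with identical unread suffix — and to a fresh state only if none does.
a: 0a undefined. 0a->0: ok.
b: 0b undefined. 0b->0: ok.
c: 0c undefined. 0c->0: no, caac/aacbc meet in 0. Open state 1: 0c->1.
ca: 1a undefined. 1a->0: no, caac/bbcabc meet in 1. 1a->1: ok.
cb: 1b undefined. 1b->0: no, cbac/aacbc meet in 1. 1b->1: no, caac/aacbc meet in 1 with "c" left. Open state 2: 1b->2.
cc: 1c undefined. 1c->0: no, caac/a meet in 0. 1c->1: ok.
cba: 2a undefined. 2a->0: ok.
acbc: 2c undefined. 2c->0: ok.
ccabb: 2b undefined. 2b->0: ok.
All examples now run through 3 states with every (state, symbol) defined. Accept strings end in {1}, Reject strings end in {0,2}; accept={1}.

states=3 start=0 accept={1} delta: 0a->0 0b->0 0c->1 1a->1 1b->2 1c->1 2a->0 2b->0 2c->0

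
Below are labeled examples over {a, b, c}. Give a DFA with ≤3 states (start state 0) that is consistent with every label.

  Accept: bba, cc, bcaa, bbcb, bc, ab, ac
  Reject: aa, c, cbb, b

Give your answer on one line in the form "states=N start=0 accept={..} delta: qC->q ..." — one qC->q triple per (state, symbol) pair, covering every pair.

State merging on the prefix tree: take the shortest (then alphabetical) example prefix whose next move is undefined and point that move at state 0, else 1, else 2, ...; a target is out if some Accept/Reject pair would then sit in one state with the same input left (inseparable). If every existing state is out, open a new one.
a: 0a undefined. 0a->0: no, ab/b meet in 0 with "b" left. Open state 1: 0a->1.
b: 0b undefined. 0b->0: no, bc/c meet in 0 with "c" left. 0b->1: ok.
c: 0c undefined. 0c->0: no, cc/c meet in 0. 0c->1: ok.
aa: 1a undefined. 1a->0: ok.
ab: 1b undefined. 1b->0: no, bba/c meet in 1. 1b->1: no, bba/aa meet in 0. Open state 2: 1b->2.
ac: 1c undefined. 1c->0: no, cc/aa meet in 0. 1c->1: no, cc/c meet in 1. 1c->2: ok.
bba: 2a undefined. 2a->0: no, bba/aa meet in 0. 2a->1: no, bba/c meet in 1. 2a->2: ok.
bbc: 2c undefined. 2c->0: no, bbcb/c meet in 1. 2c->1: ok.
cbb: 2b undefined. 2b->0: ok.
All examples now run through 3 states with every (state, symbol) defined. Accept strings end in {2}, Reject strings end in {0,1}; accept={2}.

states=3 start=0 accept={2} delta: 0a->1 0b->1 0c->1 1a->0 1b->2 1c->2 2a->2 2b->0 2c->1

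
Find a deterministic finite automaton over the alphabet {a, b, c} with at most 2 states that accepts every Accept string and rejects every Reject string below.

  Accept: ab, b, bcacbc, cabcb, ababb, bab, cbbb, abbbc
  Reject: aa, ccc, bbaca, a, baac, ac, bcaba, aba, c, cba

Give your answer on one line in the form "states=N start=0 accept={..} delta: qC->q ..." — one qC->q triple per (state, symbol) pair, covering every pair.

states=2 start=0 accept={1} delta: 0a->0 0b->1 0c->0 1a->0 1b->1 1c->1

Fold the examples into a partial DFA from state 0: repeatedly fix the first undefined (state, symbol) met by the shortest-then-alphabetical prefix, trying targets in increasing order and rejecting any under which an Accept and a Reject string meet in one state with the same remainder; add a state when all current targets are rejected. Accepting states are where Accept strings end.
a: 0a undefined. 0a->0: ok.
b: 0b undefined. 0b->0: no, ab/aa meet in 0. Open state 1: 0b->1.
c: 0c undefined. 0c->0: ok.
ba: 1a undefined. 1a->0: ok.
bb: 1b undefined. 1b->0: no, ababb/aa meet in 0. 1b->1: ok.
bc: 1c undefined. 1c->0: no, bcacbc/aa meet in 0. 1c->1: ok.
All examples now run through 2 states with every (state, symbol) defined. Accept strings end in {1}, Reject strings end in {0}; accept={1}.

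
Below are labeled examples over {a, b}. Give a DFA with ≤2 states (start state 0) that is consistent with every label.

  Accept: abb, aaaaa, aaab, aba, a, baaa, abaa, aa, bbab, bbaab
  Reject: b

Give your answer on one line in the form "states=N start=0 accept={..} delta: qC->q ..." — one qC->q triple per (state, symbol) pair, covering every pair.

State merging on the prefix tree: take the shortest (then alphabetical) example prefix whose next move is undefined and point that move at state 0, else 1, else 2, ...; a target is out if some Accept/Reject pair would then sit in one state with the same input left (inseparable). If every existing state is out, open a new one.
a: 0a undefined. 0a->0: no, aaab/b meet in 0 with "b" left. Open state 1: 0a->1.
b: 0b undefined. 0b->0: ok.
aa: 1a undefined. 1a->0: no, aa/b meet in 0. 1a->1: ok.
ab: 1b undefined. 1b->0: no, abb/b meet in 0. 1b->1: ok.
All examples now run through 2 states with every (state, symbol) defined. Accept strings end in {1}, Reject strings end in {0}; accept={1}.

states=2 start=0 accept={1} delta: 0a->1 0b->0 1a->1 1b->1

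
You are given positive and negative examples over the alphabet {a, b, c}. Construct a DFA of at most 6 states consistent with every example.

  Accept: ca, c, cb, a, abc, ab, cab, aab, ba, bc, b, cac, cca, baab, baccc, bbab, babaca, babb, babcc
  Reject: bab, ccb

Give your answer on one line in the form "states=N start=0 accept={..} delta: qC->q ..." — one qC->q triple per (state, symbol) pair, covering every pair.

states=5 start=0 accept={0,1,2,3} delta: 0a->0 0b->1 0c->2 1a->3 1b->0 1c->0 2a->0 2b->0 2c->3 3a->0 3b->4 3c->0 4a->0 4b->0 4c->0

Grow the machine one transition at a time. Run the examples from 0; the earliest place one falls off (shortest prefix, ties alphabetical) gets sent to the lowest-numbered state that keeps every Accept/Reject pair distinguishable — a pair clashes when both reach the same state with identical unread suffix — and to a fresh state only if none does.
a: 0a undefined. 0a->0: ok.
b: 0b undefined. 0b->0: no, a/bab meet in 0. Open state 1: 0b->1.
c: 0c undefined. 0c->0: no, cb/ccb meet in 1. 0c->1: no, cab/bab meet in 1 with "ab" left. Open state 2: 0c->2.
ba: 1a undefined. 1a->0: no, ab/bab meet in 1. 1a->1: no, baab/bab meet in 1 with "b" left. 1a->2: no, cb/bab meet in 2 with "b" left. Open state 3: 1a->3.
bb: 1b undefined. 1b->0: ok.
bc: 1c undefined. 1c->0: ok.
ca: 2a undefined. 2a->0: ok.
cb: 2b undefined. 2b->0: ok.
cc: 2c undefined. 2c->0: no, ab/ccb meet in 1. 2c->1: no, ca/ccb meet in 0. 2c->2: no, ca/ccb meet in 0. 2c->3: ok.
baa: 3a undefined. 3a->0: ok.
bab: 3b undefined. 3b->0: no, ca/bab meet in 0. 3b->1: no, ab/bab meet in 1. 3b->2: no, c/bab meet in 2. 3b->3: no, ba/bab meet in 3. Open state 4: 3b->4.
bac: 3c undefined. 3c->0: ok.
baba: 4a undefined. 4a->0: ok.
babb: 4b undefined. 4b->0: ok.
babc: 4c undefined. 4c->0: ok.
All examples now run through 5 states with every (state, symbol) defined. Accept strings end in {0,1,2,3}, Reject strings end in {4}; accept={0,1,2,3}.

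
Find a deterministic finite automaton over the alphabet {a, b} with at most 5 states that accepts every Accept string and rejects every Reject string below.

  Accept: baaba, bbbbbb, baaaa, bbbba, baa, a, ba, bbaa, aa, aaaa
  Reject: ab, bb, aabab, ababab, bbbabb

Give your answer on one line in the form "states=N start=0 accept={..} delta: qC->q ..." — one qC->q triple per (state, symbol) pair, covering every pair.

Grow the machine one transition at a time. Run the examples from 0; the earliest place one falls off (shortest prefix, ties alphabetical) gets sent to the lowest-numbered state that keeps every Accept/Reject pair distinguishable — a pair clashes when both reach the same state with identical unread suffix — and to a fresh state only if none does.
a: 0a undefined. 0a->0: ok.
b: 0b undefined. 0b->0: no, baaba/ab meet in 0. Open state 1: 0b->1.
ba: 1a undefined. 1a->0: ok.
bb: 1b undefined. 1b->0: no, baaba/bb meet in 0. 1b->1: no, bbbbbb/ab meet in 1. Open state 2: 1b->2.
bba: 2a undefined. 2a->0: ok.
bbb: 2b undefined. 2b->0: ok.
All examples now run through 3 states with every (state, symbol) defined. Accept strings end in {0}, Reject strings end in {1,2}; accept={0}.

states=3 start=0 accept={0} delta: 0a->0 0b->1 1a->0 1b->2 2a->0 2b->0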